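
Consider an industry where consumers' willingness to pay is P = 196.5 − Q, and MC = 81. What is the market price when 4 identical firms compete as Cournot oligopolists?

With 4 symmetric Cournot firms, each firm's FOC gives 196.5 − 5q = 81, so q = 23.1, Q = 4·23.1 = 92.4, and P = 104.1.

P = 104.1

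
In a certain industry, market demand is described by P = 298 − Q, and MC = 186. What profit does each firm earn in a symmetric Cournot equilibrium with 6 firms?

π_i = 256

Cournot with 6 identical firms: the symmetric best-response condition is 298 − 7q = 186. Each firm produces q = 16, total output Q = 96, price P = 202.
Each firm's profit = (202 − 186)·16 = 256.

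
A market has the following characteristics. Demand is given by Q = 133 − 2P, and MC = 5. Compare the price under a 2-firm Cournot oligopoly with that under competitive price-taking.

Cournot: P = 25.5; Competition: P = 5

Inverting demand: P = 66.5 − 0.5Q.
With 2 symmetric Cournot firms, each firm's FOC gives 66.5 − 1.5q = 5, so q = 41, Q = 2·41 = 82, and P = 25.5.
Competitive firms price at marginal cost: P = 5, giving Q = 123.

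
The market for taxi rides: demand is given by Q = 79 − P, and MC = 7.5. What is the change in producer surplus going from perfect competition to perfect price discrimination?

Inverting demand: P = 79 − Q.
Perfect competition: P = MC = 7.5, so 79 − Q = 7.5 and Q = 71.5.
PS = (7.5 − 7.5)·71.5 = 0.
A perfectly discriminating monopolist sells every unit with P(Q) ≥ MC(Q), so output equals the competitive quantity Q = 71.5. Each buyer pays their reservation price, so CS = 0 and the firm captures all surplus.
PS = ½·(79 − 7.5)·71.5 = 2556.125.
Change in producer surplus: 2556.125 − 0 = 2556.125.

Producer surplus rises by 2556.125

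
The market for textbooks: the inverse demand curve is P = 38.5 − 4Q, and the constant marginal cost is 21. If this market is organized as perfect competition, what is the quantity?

Competitive firms price at marginal cost: P = 21, giving Q = 4.375.

Q = 4.375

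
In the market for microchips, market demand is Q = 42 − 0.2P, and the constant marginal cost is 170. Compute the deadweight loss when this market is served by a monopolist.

Inverting demand: P = 210 − 5Q.
Competitive firms price at marginal cost: P = 170, giving Q = 8.
Monopoly sets MR = MC: 210 − 10Q = 170 ⇒ Q = 4, P = 210 − 5·4 = 190.
DWL is the triangle between Q = 4 and Q = 8: ½·(8 − 4)·(190 − 170) = 40.

DWL = 40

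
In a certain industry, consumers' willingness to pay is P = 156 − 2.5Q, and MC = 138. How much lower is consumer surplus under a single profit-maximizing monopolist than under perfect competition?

Under competition P = MC = 138, so Q = (156 − 138)/2.5 = 7.2.
CS = ½·(156 − 138)·7.2 = 64.8.
The monopolist equates marginal revenue to marginal cost: 156 − 5Q = 138, so Q = 3.6. From demand, P = 147.
CS = ½·(156 − 147)·3.6 = 16.2.
Change in consumer surplus: 16.2 − 64.8 = −48.6.

CS falls by 48.6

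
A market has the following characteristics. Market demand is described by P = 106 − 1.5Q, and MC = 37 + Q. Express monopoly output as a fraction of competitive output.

Q_m/Q_c = 0.625

The monopolist equates marginal revenue to marginal cost: 106 − 3Q = 37 + Q, so Q = 17.25. From demand, P = 80.125.
Competitive equilibrium sets price equal to marginal cost: 106 − 1.5Q = 37 + Q, so Q = 27.6 and P = 64.6.
Ratio Q_m/Q_c = 17.25/27.6 = 0.625.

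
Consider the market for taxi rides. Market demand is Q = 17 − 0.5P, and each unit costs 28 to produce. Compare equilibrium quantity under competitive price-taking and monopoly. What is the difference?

Q falls by 1.5

Inverting demand: P = 34 − 2Q.
Perfect competition: P = MC = 28, so 34 − 2Q = 28 and Q = 3.
A monopolist chooses Q where MR = MC. MR = 34 − 4Q; setting this equal to 28 gives Q = 1.5 and P = 31.
Change in equilibrium quantity: 1.5 − 3 = −1.5.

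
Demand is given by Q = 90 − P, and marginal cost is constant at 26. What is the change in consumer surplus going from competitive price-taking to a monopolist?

Inverting demand: P = 90 − Q.
Competitive firms price at marginal cost: P = 26, giving Q = 64.
CS = ½·(90 − 26)·64 = 2048.
Monopoly sets MR = MC: 90 − 2Q = 26 ⇒ Q = 32, P = 90 − 32 = 58.
CS = ½·(90 − 58)·32 = 512.
Change in consumer surplus: 512 − 2048 = −1536.

CS falls by 1536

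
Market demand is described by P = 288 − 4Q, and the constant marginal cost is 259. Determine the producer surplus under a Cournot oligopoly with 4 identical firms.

PS = 33.64

In a 4-firm Cournot equilibrium, symmetry and the first-order condition give q = (288 − 259)/(20) = 1.45. So Q = 5.8 and P = 264.8.
PS = (264.8 − 259)·5.8 = 33.64.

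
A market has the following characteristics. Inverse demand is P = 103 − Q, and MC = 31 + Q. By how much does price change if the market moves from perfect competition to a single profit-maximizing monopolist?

Under competition P = MC: 103 − Q = 31 + Q ⇒ Q = 36, P = 67.
The monopolist equates marginal revenue to marginal cost: 103 − 2Q = 31 + Q, so Q = 24. From demand, P = 79.
Change in price: 79 − 67 = 12.

Price rises by 12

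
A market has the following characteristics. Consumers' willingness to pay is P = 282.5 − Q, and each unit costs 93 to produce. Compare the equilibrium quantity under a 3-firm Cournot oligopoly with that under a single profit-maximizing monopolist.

Cournot with 3 identical firms: the symmetric best-response condition is 282.5 − 4q = 93. Each firm produces q = 47.375, total output Q = 142.125, price P = 140.375.
A monopolist chooses Q where MR = MC. MR = 282.5 − 2Q; setting this equal to 93 gives Q = 94.75 and P = 187.75.

Cournot: Q = 142.125; Monopoly: Q = 94.75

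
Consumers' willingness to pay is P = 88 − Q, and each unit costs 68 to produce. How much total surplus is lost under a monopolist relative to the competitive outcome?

Perfect competition: P = MC = 68, so 88 − Q = 68 and Q = 20.
A monopolist chooses Q where MR = MC. MR = 88 − 2Q; setting this equal to 68 gives Q = 10 and P = 78.
DWL is the triangle between Q = 10 and Q = 20: ½·(20 − 10)·(78 − 68) = 50.

DWL = 50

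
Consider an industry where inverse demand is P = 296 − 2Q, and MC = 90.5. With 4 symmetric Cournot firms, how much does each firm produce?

In a 4-firm Cournot equilibrium, symmetry and the first-order condition give q = (296 − 90.5)/(10) = 20.55. So Q = 82.2 and P = 131.6.

q_i = 20.55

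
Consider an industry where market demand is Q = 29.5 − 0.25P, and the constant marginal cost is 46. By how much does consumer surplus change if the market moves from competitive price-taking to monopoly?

CS falls by 486

Inverting demand: P = 118 − 4Q.
Competitive firms price at marginal cost: P = 46, giving Q = 18.
CS = ½·(118 − 46)·18 = 648.
The monopolist equates marginal revenue to marginal cost: 118 − 8Q = 46, so Q = 9. From demand, P = 82.
CS = ½·(118 − 82)·9 = 162.
Change in consumer surplus: 162 − 648 = −486.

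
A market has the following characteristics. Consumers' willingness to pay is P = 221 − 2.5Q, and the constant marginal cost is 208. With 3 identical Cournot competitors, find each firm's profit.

Cournot with 3 identical firms: the symmetric best-response condition is 221 − 10q = 208. Each firm produces q = 1.3, total output Q = 3.9, price P = 211.25.
Each firm's profit = (211.25 − 208)·1.3 = 4.225.

π_i = 4.225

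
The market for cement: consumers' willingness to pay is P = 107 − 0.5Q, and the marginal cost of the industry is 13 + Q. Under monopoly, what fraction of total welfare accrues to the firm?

PS/TS = 0.8

The monopolist equates marginal revenue to marginal cost: 107 − Q = 13 + Q, so Q = 47. From demand, P = 83.5.
CS = ½·(107 − 83.5)·47 = 552.25.
PS = P·Q − VC(Q) = 83.5·47 − (13·47 + ½·1·47²) = 2209.
Share captured = PS/TS = 2209/2761.25 = 0.8.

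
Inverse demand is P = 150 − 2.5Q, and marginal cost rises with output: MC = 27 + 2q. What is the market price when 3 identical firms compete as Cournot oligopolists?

P = 73.125

In a 3-firm Cournot equilibrium, symmetry and the first-order condition give q = (150 − 27)/(12) = 10.25. So Q = 30.75 and P = 73.125.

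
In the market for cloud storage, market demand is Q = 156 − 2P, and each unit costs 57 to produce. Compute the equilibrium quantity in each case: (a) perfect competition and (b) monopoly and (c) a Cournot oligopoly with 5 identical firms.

Inverting demand: P = 78 − 0.5Q.
Competitive firms price at marginal cost: P = 57, giving Q = 42.
The monopolist equates marginal revenue to marginal cost: 78 − Q = 57, so Q = 21. From demand, P = 67.5.
With 5 symmetric Cournot firms, each firm's FOC gives 78 − 3q = 57, so q = 7, Q = 5·7 = 35, and P = 60.5.

Competition: Q = 42; Monopoly: Q = 21; Cournot: Q = 35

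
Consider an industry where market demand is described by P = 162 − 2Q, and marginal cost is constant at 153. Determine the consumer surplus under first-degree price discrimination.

Under first-degree price discrimination the firm charges each unit its demand price and produces up to where P = MC, i.e. Q = 4.5. Consumer surplus is zero; producer surplus equals total surplus.
CS = 0.

CS = 0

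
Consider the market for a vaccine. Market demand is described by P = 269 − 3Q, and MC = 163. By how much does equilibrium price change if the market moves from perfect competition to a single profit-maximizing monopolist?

Competitive firms price at marginal cost: P = 163, giving Q = 106/3.
The monopolist equates marginal revenue to marginal cost: 269 − 6Q = 163, so Q = 53/3. From demand, P = 216.
Change in equilibrium price: 216 − 163 = 53.

P rises by 53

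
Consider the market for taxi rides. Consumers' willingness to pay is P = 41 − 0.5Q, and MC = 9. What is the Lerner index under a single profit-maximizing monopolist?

A monopolist chooses Q where MR = MC. MR = 41 − Q; setting this equal to 9 gives Q = 32 and P = 25.
Lerner index = (P − MC)/P = (25 − 9)/25 = 0.64.

Lerner index = 0.64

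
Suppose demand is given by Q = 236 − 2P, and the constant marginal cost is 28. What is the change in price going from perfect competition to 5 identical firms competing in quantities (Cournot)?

Inverting demand: P = 118 − 0.5Q.
Competitive firms price at marginal cost: P = 28, giving Q = 180.
Cournot with 5 identical firms: the symmetric best-response condition is 118 − 3q = 28. Each firm produces q = 30, total output Q = 150, price P = 43.
Change in price: 43 − 28 = 15.

Price rises by 15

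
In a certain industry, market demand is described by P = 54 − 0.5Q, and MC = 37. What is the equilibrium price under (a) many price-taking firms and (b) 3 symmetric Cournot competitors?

Under competition P = MC = 37, so Q = (54 − 37)/0.5 = 34.
Cournot with 3 identical firms: the symmetric best-response condition is 54 − 2q = 37. Each firm produces q = 8.5, total output Q = 25.5, price P = 41.25.

Competition: P = 37; Cournot: P = 41.25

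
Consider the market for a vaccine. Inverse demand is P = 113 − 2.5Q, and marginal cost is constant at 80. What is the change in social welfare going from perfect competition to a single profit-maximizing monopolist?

Competitive firms price at marginal cost: P = 80, giving Q = 13.2.
CS = ½·(113 − 80)·13.2 = 217.8; PS = (80 − 80)·13.2 = 0; TS = 217.8.
Monopoly sets MR = MC: 113 − 5Q = 80 ⇒ Q = 6.6, P = 113 − 2.5·6.6 = 96.5.
CS = ½·(113 − 96.5)·6.6 = 54.45; PS = (96.5 − 80)·6.6 = 108.9; TS = 163.35.
Change in social welfare: 163.35 − 217.8 = −54.45.

TS falls by 54.45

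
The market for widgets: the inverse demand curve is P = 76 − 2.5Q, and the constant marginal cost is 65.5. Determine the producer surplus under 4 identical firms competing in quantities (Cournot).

With 4 symmetric Cournot firms, each firm's FOC gives 76 − 12.5q = 65.5, so q = 0.84, Q = 4·0.84 = 3.36, and P = 67.6.
PS = (67.6 − 65.5)·3.36 = 7.056.

PS = 7.056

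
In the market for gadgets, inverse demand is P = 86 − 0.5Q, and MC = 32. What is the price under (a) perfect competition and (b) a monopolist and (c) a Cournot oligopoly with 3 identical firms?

Competition: P = 32; Monopoly: P = 59; Cournot: P = 45.5

Under competition P = MC = 32, so Q = (86 − 32)/0.5 = 108.
A monopolist chooses Q where MR = MC. MR = 86 − Q; setting this equal to 32 gives Q = 54 and P = 59.
With 3 symmetric Cournot firms, each firm's FOC gives 86 − 2q = 32, so q = 27, Q = 3·27 = 81, and P = 45.5.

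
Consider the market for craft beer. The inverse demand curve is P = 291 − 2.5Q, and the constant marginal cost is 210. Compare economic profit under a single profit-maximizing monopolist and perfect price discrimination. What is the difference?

π rises by 656.1

A monopolist chooses Q where MR = MC. MR = 291 − 5Q; setting this equal to 210 gives Q = 16.2 and P = 250.5.
Profit = (250.5 − 210)·16.2 = 656.1.
A perfectly discriminating monopolist sells every unit with P(Q) ≥ MC(Q), so output equals the competitive quantity Q = 32.4. Each buyer pays their reservation price, so CS = 0 and the firm captures all surplus.
PS equals the full surplus area, 1312.2. Profit = 1312.2 = 1312.2.
Change in economic profit: 1312.2 − 656.1 = 656.1.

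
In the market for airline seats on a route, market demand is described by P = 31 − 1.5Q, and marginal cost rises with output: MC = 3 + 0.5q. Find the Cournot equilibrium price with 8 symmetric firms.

P = 7

In a 8-firm Cournot equilibrium, symmetry and the first-order condition give q = (31 − 3)/(14) = 2. So Q = 16 and P = 7.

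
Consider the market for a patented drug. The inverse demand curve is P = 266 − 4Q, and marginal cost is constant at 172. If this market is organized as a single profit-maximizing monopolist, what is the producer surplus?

A monopolist chooses Q where MR = MC. MR = 266 − 8Q; setting this equal to 172 gives Q = 11.75 and P = 219.
PS = (219 − 172)·11.75 = 552.25.

PS = 552.25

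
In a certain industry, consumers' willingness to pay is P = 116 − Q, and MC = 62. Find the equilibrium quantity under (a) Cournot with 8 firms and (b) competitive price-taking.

In a 8-firm Cournot equilibrium, symmetry and the first-order condition give q = (116 − 62)/(9) = 6. So Q = 48 and P = 68.
Competitive firms price at marginal cost: P = 62, giving Q = 54.

Cournot: Q = 48; Competition: Q = 54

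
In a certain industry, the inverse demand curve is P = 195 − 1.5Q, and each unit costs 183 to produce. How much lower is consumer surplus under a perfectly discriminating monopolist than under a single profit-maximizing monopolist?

CS falls by 12

A monopolist chooses Q where MR = MC. MR = 195 − 3Q; setting this equal to 183 gives Q = 4 and P = 189.
CS = ½·(195 − 189)·4 = 12.
A perfectly discriminating monopolist sells every unit with P(Q) ≥ MC(Q), so output equals the competitive quantity Q = 8. Each buyer pays their reservation price, so CS = 0 and the firm captures all surplus.
CS = 0.
Change in consumer surplus: 0 − 12 = −12.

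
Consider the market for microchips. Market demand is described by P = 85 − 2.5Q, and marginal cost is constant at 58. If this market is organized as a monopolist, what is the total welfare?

TS = 109.35

Monopoly sets MR = MC: 85 − 5Q = 58 ⇒ Q = 5.4, P = 85 − 2.5·5.4 = 71.5.
CS = ½·(85 − 71.5)·5.4 = 36.45; PS = (71.5 − 58)·5.4 = 72.9; TS = 109.35.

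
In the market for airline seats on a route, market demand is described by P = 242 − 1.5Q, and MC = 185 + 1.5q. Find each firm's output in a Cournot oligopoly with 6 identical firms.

q_i = 4.75

With 6 symmetric Cournot firms, each firm's FOC gives 242 − 10.5q = 185 + 1.5q, so q = 4.75, Q = 6·4.75 = 28.5, and P = 199.25.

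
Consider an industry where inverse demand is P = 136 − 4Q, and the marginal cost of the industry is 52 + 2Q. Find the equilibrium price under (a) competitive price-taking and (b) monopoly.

Competitive equilibrium sets price equal to marginal cost: 136 − 4Q = 52 + 2Q, so Q = 14 and P = 80.
A monopolist chooses Q where MR = MC. MR = 136 − 8Q; setting this equal to 52 + 2Q gives Q = 8.4 and P = 102.4.

Competition: P = 80; Monopoly: P = 102.4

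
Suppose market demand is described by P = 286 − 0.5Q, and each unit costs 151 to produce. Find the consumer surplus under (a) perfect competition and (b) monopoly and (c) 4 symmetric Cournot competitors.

Under competition P = MC = 151, so Q = (286 − 151)/0.5 = 270.
CS = ½·(286 − 151)·270 = 18225.
Monopoly sets MR = MC: 286 − Q = 151 ⇒ Q = 135, P = 286 − 0.5·135 = 218.5.
CS = ½·(286 − 218.5)·135 = 4556.25.
In a 4-firm Cournot equilibrium, symmetry and the first-order condition give q = (286 − 151)/(2.5) = 54. So Q = 216 and P = 178.
CS = ½·(286 − 178)·216 = 11664.

Competition: CS = 18225; Monopoly: CS = 4556.25; Cournot: CS = 11664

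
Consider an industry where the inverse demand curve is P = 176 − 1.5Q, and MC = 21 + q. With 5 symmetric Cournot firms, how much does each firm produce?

Cournot with 5 identical firms: the symmetric best-response condition is 176 − 9q = 21 + q. Each firm produces q = 15.5, total output Q = 77.5, price P = 59.75.

q_i = 15.5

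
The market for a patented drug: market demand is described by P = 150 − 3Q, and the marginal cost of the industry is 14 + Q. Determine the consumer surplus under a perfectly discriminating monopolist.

CS = 0

With perfect price discrimination, output is the efficient level Q = 34 (where demand meets MC), but every buyer pays their willingness to pay: CS = 0 and PS = total surplus.
CS = 0.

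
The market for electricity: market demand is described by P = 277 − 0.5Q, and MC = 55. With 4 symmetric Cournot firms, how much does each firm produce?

Cournot with 4 identical firms: the symmetric best-response condition is 277 − 2.5q = 55. Each firm produces q = 88.8, total output Q = 355.2, price P = 99.4.

q_i = 88.8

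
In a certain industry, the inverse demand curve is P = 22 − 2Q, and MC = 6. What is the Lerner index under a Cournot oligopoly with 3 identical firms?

Lerner index = 0.4

Cournot with 3 identical firms: the symmetric best-response condition is 22 − 8q = 6. Each firm produces q = 2, total output Q = 6, price P = 10.
Lerner index = (P − MC)/P = (10 − 6)/10 = 0.4.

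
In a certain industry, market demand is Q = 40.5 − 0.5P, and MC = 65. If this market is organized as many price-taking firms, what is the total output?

Q = 8

Inverting demand: P = 81 − 2Q.
Under competition P = MC = 65, so Q = (81 − 65)/2 = 8.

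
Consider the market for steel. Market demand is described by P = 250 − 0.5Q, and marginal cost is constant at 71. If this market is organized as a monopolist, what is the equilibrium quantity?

Q = 179

Monopoly sets MR = MC: 250 − Q = 71 ⇒ Q = 179, P = 250 − 0.5·179 = 160.5.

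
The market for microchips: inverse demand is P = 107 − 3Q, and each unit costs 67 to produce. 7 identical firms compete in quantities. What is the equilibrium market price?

With 7 symmetric Cournot firms, each firm's FOC gives 107 − 24q = 67, so q = 5/3, Q = 7·5/3 = 35/3, and P = 72.

P = 72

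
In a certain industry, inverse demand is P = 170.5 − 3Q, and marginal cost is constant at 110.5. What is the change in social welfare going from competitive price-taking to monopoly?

Competitive firms price at marginal cost: P = 110.5, giving Q = 20.
CS = ½·(170.5 − 110.5)·20 = 600; PS = (110.5 − 110.5)·20 = 0; TS = 600.
The monopolist equates marginal revenue to marginal cost: 170.5 − 6Q = 110.5, so Q = 10. From demand, P = 140.5.
CS = ½·(170.5 − 140.5)·10 = 150; PS = (140.5 − 110.5)·10 = 300; TS = 450.
Change in social welfare: 450 − 600 = −150.

TS falls by 150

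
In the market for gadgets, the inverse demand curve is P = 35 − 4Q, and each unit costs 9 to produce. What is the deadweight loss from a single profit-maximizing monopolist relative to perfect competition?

Under competition P = MC = 9, so Q = (35 − 9)/4 = 6.5.
Monopoly sets MR = MC: 35 − 8Q = 9 ⇒ Q = 3.25, P = 35 − 4·3.25 = 22.
DWL is the triangle between Q = 3.25 and Q = 6.5: ½·(6.5 − 3.25)·(22 − 9) = 21.125.

DWL = 21.125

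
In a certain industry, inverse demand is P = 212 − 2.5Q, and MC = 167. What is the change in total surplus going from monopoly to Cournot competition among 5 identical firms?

Total surplus rises by 90

A monopolist chooses Q where MR = MC. MR = 212 − 5Q; setting this equal to 167 gives Q = 9 and P = 189.5.
CS = ½·(212 − 189.5)·9 = 101.25; PS = (189.5 − 167)·9 = 202.5; TS = 303.75.
With 5 symmetric Cournot firms, each firm's FOC gives 212 − 15q = 167, so q = 3, Q = 5·3 = 15, and P = 174.5.
CS = ½·(212 − 174.5)·15 = 281.25; PS = (174.5 − 167)·15 = 112.5; TS = 393.75.
Change in total surplus: 393.75 − 303.75 = 90.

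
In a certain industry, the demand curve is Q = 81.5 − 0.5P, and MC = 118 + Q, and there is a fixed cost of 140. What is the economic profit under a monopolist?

Inverting demand: P = 163 − 2Q.
Monopoly sets MR = MC: 163 − 4Q = 118 + Q ⇒ Q = 9, P = 163 − 2·9 = 145.
Profit = 145·9 − (118·9 + ½·1·9²) − 140 = 62.5.

Profit = 62.5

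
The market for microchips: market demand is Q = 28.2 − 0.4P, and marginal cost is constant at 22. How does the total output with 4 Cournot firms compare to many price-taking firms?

Cournot: Q = 15.52; Competition: Q = 19.4

Inverting demand: P = 70.5 − 2.5Q.
In a 4-firm Cournot equilibrium, symmetry and the first-order condition give q = (70.5 − 22)/(12.5) = 3.88. So Q = 15.52 and P = 31.7.
Under competition P = MC = 22, so Q = (70.5 − 22)/2.5 = 19.4.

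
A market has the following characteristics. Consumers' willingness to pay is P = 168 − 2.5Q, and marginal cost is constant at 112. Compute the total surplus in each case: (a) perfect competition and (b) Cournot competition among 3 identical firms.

Competition: TS = 627.2; Cournot: TS = 588

Perfect competition: P = MC = 112, so 168 − 2.5Q = 112 and Q = 22.4.
CS = ½·(168 − 112)·22.4 = 627.2; PS = (112 − 112)·22.4 = 0; TS = 627.2.
In a 3-firm Cournot equilibrium, symmetry and the first-order condition give q = (168 − 112)/(10) = 5.6. So Q = 16.8 and P = 126.
CS = ½·(168 − 126)·16.8 = 352.8; PS = (126 − 112)·16.8 = 235.2; TS = 588.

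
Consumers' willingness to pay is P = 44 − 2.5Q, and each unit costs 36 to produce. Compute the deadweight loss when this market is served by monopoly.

Under competition P = MC = 36, so Q = (44 − 36)/2.5 = 3.2.
Monopoly sets MR = MC: 44 − 5Q = 36 ⇒ Q = 1.6, P = 44 − 2.5·1.6 = 40.
DWL is the triangle between Q = 1.6 and Q = 3.2: ½·(3.2 − 1.6)·(40 − 36) = 3.2.

DWL = 3.2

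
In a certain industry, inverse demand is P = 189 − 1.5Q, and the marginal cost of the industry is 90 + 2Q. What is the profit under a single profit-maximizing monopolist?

Profit = 980.1

A monopolist chooses Q where MR = MC. MR = 189 − 3Q; setting this equal to 90 + 2Q gives Q = 19.8 and P = 159.3.
Profit = 159.3·19.8 − (90·19.8 + ½·2·19.8²) = 980.1.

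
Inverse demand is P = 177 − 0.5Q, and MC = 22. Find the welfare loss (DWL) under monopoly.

DWL = 6006.25

Competitive firms price at marginal cost: P = 22, giving Q = 310.
Monopoly sets MR = MC: 177 − Q = 22 ⇒ Q = 155, P = 177 − 0.5·155 = 99.5.
DWL is the triangle between Q = 155 and Q = 310: ½·(310 − 155)·(99.5 − 22) = 6006.25.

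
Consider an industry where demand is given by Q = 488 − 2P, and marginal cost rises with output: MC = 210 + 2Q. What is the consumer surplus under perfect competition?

Inverting demand: P = 244 − 0.5Q.
Competitive equilibrium sets price equal to marginal cost: 244 − 0.5Q = 210 + 2Q, so Q = 13.6 and P = 237.2.
CS = ½·(244 − 237.2)·13.6 = 46.24.

CS = 46.24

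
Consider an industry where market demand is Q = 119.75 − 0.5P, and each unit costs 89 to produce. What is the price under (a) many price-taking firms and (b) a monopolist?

Competition: P = 89; Monopoly: P = 164.25

Inverting demand: P = 239.5 − 2Q.
Perfect competition: P = MC = 89, so 239.5 − 2Q = 89 and Q = 75.25.
A monopolist chooses Q where MR = MC. MR = 239.5 − 4Q; setting this equal to 89 gives Q = 37.625 and P = 164.25.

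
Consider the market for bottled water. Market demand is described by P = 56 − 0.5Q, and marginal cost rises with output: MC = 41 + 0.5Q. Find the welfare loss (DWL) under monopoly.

DWL = 12.5

Under competition P = MC: 56 − 0.5Q = 41 + 0.5Q ⇒ Q = 15, P = 48.5.
The monopolist equates marginal revenue to marginal cost: 56 − Q = 41 + 0.5Q, so Q = 10. From demand, P = 51.
CS = ½·(56 − 48.5)·15 = 56.25; PS = (48.5·15 − 41·15 − ½·0.5·15²) = 56.25; TS = 112.5.
CS = ½·(56 − 51)·10 = 25; PS = (51·10 − 41·10 − ½·0.5·10²) = 75; TS = 100.
DWL = 112.5 − 100 = 12.5.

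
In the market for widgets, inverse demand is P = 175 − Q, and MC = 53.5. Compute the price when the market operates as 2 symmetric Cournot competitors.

P = 94

In a 2-firm Cournot equilibrium, symmetry and the first-order condition give q = (175 − 53.5)/(3) = 40.5. So Q = 81 and P = 94.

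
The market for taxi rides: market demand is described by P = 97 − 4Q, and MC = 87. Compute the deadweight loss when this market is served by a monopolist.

Perfect competition: P = MC = 87, so 97 − 4Q = 87 and Q = 2.5.
Monopoly sets MR = MC: 97 − 8Q = 87 ⇒ Q = 1.25, P = 97 − 4·1.25 = 92.
DWL is the triangle between Q = 1.25 and Q = 2.5: ½·(2.5 − 1.25)·(92 − 87) = 3.125.

DWL = 3.125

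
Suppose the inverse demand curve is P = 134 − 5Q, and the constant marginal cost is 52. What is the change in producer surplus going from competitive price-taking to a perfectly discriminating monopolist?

Competitive firms price at marginal cost: P = 52, giving Q = 16.4.
PS = (52 − 52)·16.4 = 0.
With perfect price discrimination, output is the efficient level Q = 16.4 (where demand meets MC), but every buyer pays their willingness to pay: CS = 0 and PS = total surplus.
PS = ½·(134 − 52)·16.4 = 672.4.
Change in producer surplus: 672.4 − 0 = 672.4.

PS rises by 672.4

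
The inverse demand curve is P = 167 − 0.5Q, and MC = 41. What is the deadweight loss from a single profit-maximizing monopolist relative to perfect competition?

Perfect competition: P = MC = 41, so 167 − 0.5Q = 41 and Q = 252.
A monopolist chooses Q where MR = MC. MR = 167 − Q; setting this equal to 41 gives Q = 126 and P = 104.
DWL is the triangle between Q = 126 and Q = 252: ½·(252 − 126)·(104 − 41) = 3969.

DWL = 3969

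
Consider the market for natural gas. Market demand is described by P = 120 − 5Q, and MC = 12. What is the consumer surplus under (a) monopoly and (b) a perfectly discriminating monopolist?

Monopoly: CS = 291.6; Perfect PD: CS = 0

A monopolist chooses Q where MR = MC. MR = 120 − 10Q; setting this equal to 12 gives Q = 10.8 and P = 66.
CS = ½·(120 − 66)·10.8 = 291.6.
Under first-degree price discrimination the firm charges each unit its demand price and produces up to where P = MC, i.e. Q = 21.6. Consumer surplus is zero; producer surplus equals total surplus.
CS = 0.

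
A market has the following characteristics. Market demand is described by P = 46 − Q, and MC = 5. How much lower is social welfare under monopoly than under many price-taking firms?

TS falls by 210.125

Competitive firms price at marginal cost: P = 5, giving Q = 41.
CS = ½·(46 − 5)·41 = 840.5; PS = (5 − 5)·41 = 0; TS = 840.5.
Monopoly sets MR = MC: 46 − 2Q = 5 ⇒ Q = 20.5, P = 46 − 20.5 = 25.5.
CS = ½·(46 − 25.5)·20.5 = 210.125; PS = (25.5 − 5)·20.5 = 420.25; TS = 630.375.
Change in social welfare: 630.375 − 840.5 = −210.125.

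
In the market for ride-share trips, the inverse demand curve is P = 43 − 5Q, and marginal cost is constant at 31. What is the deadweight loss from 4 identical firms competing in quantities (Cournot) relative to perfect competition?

DWL = 0.576

Under competition P = MC = 31, so Q = (43 − 31)/5 = 2.4.
In a 4-firm Cournot equilibrium, symmetry and the first-order condition give q = (43 − 31)/(25) = 0.48. So Q = 1.92 and P = 33.4.
DWL is the triangle between Q = 1.92 and Q = 2.4: ½·(2.4 − 1.92)·(33.4 − 31) = 0.576.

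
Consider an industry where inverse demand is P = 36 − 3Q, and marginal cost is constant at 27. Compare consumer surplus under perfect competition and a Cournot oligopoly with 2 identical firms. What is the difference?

Consumer surplus falls by 7.5

Under competition P = MC = 27, so Q = (36 − 27)/3 = 3.
CS = ½·(36 − 27)·3 = 13.5.
Cournot with 2 identical firms: the symmetric best-response condition is 36 − 9q = 27. Each firm produces q = 1, total output Q = 2, price P = 30.
CS = ½·(36 − 30)·2 = 6.
Change in consumer surplus: 6 − 13.5 = −7.5.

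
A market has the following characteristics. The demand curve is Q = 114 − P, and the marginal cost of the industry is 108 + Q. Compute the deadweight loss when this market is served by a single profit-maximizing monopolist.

DWL = 1

Inverting demand: P = 114 − Q.
Competitive equilibrium sets price equal to marginal cost: 114 − Q = 108 + Q, so Q = 3 and P = 111.
The monopolist equates marginal revenue to marginal cost: 114 − 2Q = 108 + Q, so Q = 2. From demand, P = 112.
CS = ½·(114 − 111)·3 = 4.5; PS = (111·3 − 108·3 − ½·1·3²) = 4.5; TS = 9.
CS = ½·(114 − 112)·2 = 2; PS = (112·2 − 108·2 − ½·1·2²) = 6; TS = 8.
DWL = 9 − 8 = 1.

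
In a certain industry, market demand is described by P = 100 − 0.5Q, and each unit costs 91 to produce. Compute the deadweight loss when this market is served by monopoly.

Competitive firms price at marginal cost: P = 91, giving Q = 18.
The monopolist equates marginal revenue to marginal cost: 100 − Q = 91, so Q = 9. From demand, P = 95.5.
DWL is the triangle between Q = 9 and Q = 18: ½·(18 − 9)·(95.5 − 91) = 20.25.

DWL = 20.25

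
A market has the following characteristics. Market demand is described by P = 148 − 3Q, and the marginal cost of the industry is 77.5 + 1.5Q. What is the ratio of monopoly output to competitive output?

Q_m/Q_c = 0.6

Monopoly sets MR = MC: 148 − 6Q = 77.5 + 1.5Q ⇒ Q = 9.4, P = 148 − 3·9.4 = 119.8.
Under competition P = MC: 148 − 3Q = 77.5 + 1.5Q ⇒ Q = 47/3, P = 101.
Ratio Q_m/Q_c = 9.4/(47/3) = 0.6.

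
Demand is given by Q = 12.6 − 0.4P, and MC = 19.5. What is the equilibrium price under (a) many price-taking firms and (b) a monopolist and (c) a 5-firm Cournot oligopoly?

Competition: P = 19.5; Monopoly: P = 25.5; Cournot: P = 21.5

Inverting demand: P = 31.5 − 2.5Q.
Competitive firms price at marginal cost: P = 19.5, giving Q = 4.8.
A monopolist chooses Q where MR = MC. MR = 31.5 − 5Q; setting this equal to 19.5 gives Q = 2.4 and P = 25.5.
In a 5-firm Cournot equilibrium, symmetry and the first-order condition give q = (31.5 − 19.5)/(15) = 0.8. So Q = 4 and P = 21.5.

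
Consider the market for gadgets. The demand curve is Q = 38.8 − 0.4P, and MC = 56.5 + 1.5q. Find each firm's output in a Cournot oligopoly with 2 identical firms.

q_i = 4.5

Inverting demand: P = 97 − 2.5Q.
Cournot with 2 identical firms: the symmetric best-response condition is 97 − 7.5q = 56.5 + 1.5q. Each firm produces q = 4.5, total output Q = 9, price P = 74.5.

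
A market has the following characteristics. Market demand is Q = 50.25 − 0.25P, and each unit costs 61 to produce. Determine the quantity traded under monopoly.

Q = 17.5

Inverting demand: P = 201 − 4Q.
A monopolist chooses Q where MR = MC. MR = 201 − 8Q; setting this equal to 61 gives Q = 17.5 and P = 131.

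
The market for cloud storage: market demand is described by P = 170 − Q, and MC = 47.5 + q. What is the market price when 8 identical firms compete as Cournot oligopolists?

P = 72

With 8 symmetric Cournot firms, each firm's FOC gives 170 − 9q = 47.5 + q, so q = 12.25, Q = 8·12.25 = 98, and P = 72.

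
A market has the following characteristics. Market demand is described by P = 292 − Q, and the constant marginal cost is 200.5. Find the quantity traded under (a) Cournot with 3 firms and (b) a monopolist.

Cournot: Q = 68.625; Monopoly: Q = 45.75

In a 3-firm Cournot equilibrium, symmetry and the first-order condition give q = (292 − 200.5)/(4) = 22.875. So Q = 68.625 and P = 223.375.
Monopoly sets MR = MC: 292 − 2Q = 200.5 ⇒ Q = 45.75, P = 292 − 45.75 = 246.25.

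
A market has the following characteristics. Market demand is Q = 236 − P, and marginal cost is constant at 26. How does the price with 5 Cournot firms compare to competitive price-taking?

Inverting demand: P = 236 − Q.
In a 5-firm Cournot equilibrium, symmetry and the first-order condition give q = (236 − 26)/(6) = 35. So Q = 175 and P = 61.
Competitive firms price at marginal cost: P = 26, giving Q = 210.

Cournot: P = 61; Competition: P = 26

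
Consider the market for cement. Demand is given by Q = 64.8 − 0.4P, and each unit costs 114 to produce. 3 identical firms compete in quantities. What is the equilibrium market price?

Inverting demand: P = 162 − 2.5Q.
With 3 symmetric Cournot firms, each firm's FOC gives 162 − 10q = 114, so q = 4.8, Q = 3·4.8 = 14.4, and P = 126.

P = 126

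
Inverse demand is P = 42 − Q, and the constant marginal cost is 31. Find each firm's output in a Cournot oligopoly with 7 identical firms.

q_i = 1.375

With 7 symmetric Cournot firms, each firm's FOC gives 42 − 8q = 31, so q = 1.375, Q = 7·1.375 = 9.625, and P = 32.375.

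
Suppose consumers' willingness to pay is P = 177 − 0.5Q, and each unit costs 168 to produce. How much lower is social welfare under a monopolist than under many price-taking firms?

Social welfare falls by 20.25

Under competition P = MC = 168, so Q = (177 − 168)/0.5 = 18.
CS = ½·(177 − 168)·18 = 81; PS = (168 − 168)·18 = 0; TS = 81.
The monopolist equates marginal revenue to marginal cost: 177 − Q = 168, so Q = 9. From demand, P = 172.5.
CS = ½·(177 − 172.5)·9 = 20.25; PS = (172.5 − 168)·9 = 40.5; TS = 60.75.
Change in social welfare: 60.75 − 81 = −20.25.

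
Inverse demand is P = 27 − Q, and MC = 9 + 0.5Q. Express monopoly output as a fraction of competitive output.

Monopoly sets MR = MC: 27 − 2Q = 9 + 0.5Q ⇒ Q = 7.2, P = 27 − 7.2 = 19.8.
Competitive equilibrium sets price equal to marginal cost: 27 − Q = 9 + 0.5Q, so Q = 12 and P = 15.
Ratio Q_m/Q_c = 7.2/12 = 0.6.

Q_m/Q_c = 0.6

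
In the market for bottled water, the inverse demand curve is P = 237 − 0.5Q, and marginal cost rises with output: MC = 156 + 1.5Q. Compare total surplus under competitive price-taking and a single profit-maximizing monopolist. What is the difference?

Competitive equilibrium sets price equal to marginal cost: 237 − 0.5Q = 156 + 1.5Q, so Q = 40.5 and P = 216.75.
CS = ½·(237 − 216.75)·40.5 = 6561/16; PS = (216.75·40.5 − 156·40.5 − ½·1.5·40.5²) = 19683/16; TS = 1640.25.
The monopolist equates marginal revenue to marginal cost: 237 − Q = 156 + 1.5Q, so Q = 32.4. From demand, P = 220.8.
CS = ½·(237 − 220.8)·32.4 = 262.44; PS = (220.8·32.4 − 156·32.4 − ½·1.5·32.4²) = 1312.2; TS = 1574.64.
Change in total surplus: 1574.64 − 1640.25 = −65.61.

Total surplus falls by 65.61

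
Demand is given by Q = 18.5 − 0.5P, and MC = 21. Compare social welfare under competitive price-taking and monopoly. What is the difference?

Inverting demand: P = 37 − 2Q.
Perfect competition: P = MC = 21, so 37 − 2Q = 21 and Q = 8.
CS = ½·(37 − 21)·8 = 64; PS = (21 − 21)·8 = 0; TS = 64.
A monopolist chooses Q where MR = MC. MR = 37 − 4Q; setting this equal to 21 gives Q = 4 and P = 29.
CS = ½·(37 − 29)·4 = 16; PS = (29 − 21)·4 = 32; TS = 48.
Change in social welfare: 48 − 64 = −16.

Social welfare falls by 16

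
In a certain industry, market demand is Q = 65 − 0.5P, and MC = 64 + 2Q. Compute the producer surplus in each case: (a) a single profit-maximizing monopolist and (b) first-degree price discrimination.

Monopoly: PS = 363; Perfect PD: PS = 544.5

Inverting demand: P = 130 − 2Q.
A monopolist chooses Q where MR = MC. MR = 130 − 4Q; setting this equal to 64 + 2Q gives Q = 11 and P = 108.
PS = P·Q − VC(Q) = 108·11 − (64·11 + ½·2·11²) = 363.
A perfectly discriminating monopolist sells every unit with P(Q) ≥ MC(Q), so output equals the competitive quantity Q = 16.5. Each buyer pays their reservation price, so CS = 0 and the firm captures all surplus.
PS = ½·(130 − 64)·16.5 = 544.5.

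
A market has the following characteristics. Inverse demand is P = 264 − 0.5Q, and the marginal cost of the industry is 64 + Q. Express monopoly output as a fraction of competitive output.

Q_m/Q_c = 0.75

A monopolist chooses Q where MR = MC. MR = 264 − Q; setting this equal to 64 + Q gives Q = 100 and P = 214.
Under competition P = MC: 264 − 0.5Q = 64 + Q ⇒ Q = 400/3, P = 592/3.
Ratio Q_m/Q_c = 100/(400/3) = 0.75.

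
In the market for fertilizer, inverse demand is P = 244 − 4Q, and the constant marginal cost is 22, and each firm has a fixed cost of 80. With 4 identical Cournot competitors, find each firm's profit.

π_i = 412.84

With 4 symmetric Cournot firms, each firm's FOC gives 244 − 20q = 22, so q = 11.1, Q = 4·11.1 = 44.4, and P = 66.4.
Each firm's profit = (66.4 − 22)·11.1 − 80 = 412.84.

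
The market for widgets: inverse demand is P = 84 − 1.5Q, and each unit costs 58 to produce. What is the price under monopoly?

P = 71

The monopolist equates marginal revenue to marginal cost: 84 − 3Q = 58, so Q = 26/3. From demand, P = 71.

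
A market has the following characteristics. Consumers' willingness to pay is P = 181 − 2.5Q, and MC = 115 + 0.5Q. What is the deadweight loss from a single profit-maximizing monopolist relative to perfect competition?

DWL = 150

Under competition P = MC: 181 − 2.5Q = 115 + 0.5Q ⇒ Q = 22, P = 126.
Monopoly sets MR = MC: 181 − 5Q = 115 + 0.5Q ⇒ Q = 12, P = 181 − 2.5·12 = 151.
CS = ½·(181 − 126)·22 = 605; PS = (126·22 − 115·22 − ½·0.5·22²) = 121; TS = 726.
CS = ½·(181 − 151)·12 = 180; PS = (151·12 − 115·12 − ½·0.5·12²) = 396; TS = 576.
DWL = 726 − 576 = 150.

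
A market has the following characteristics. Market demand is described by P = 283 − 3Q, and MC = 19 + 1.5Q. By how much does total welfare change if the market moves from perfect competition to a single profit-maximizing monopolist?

Under competition P = MC: 283 − 3Q = 19 + 1.5Q ⇒ Q = 176/3, P = 107.
CS = ½·(283 − 107)·176/3 = 15488/3; PS = (107·176/3 − 19·176/3 − ½·1.5·(176/3)²) = 7744/3; TS = 7744.
Monopoly sets MR = MC: 283 − 6Q = 19 + 1.5Q ⇒ Q = 35.2, P = 283 − 3·35.2 = 177.4.
CS = ½·(283 − 177.4)·35.2 = 1858.56; PS = (177.4·35.2 − 19·35.2 − ½·1.5·35.2²) = 4646.4; TS = 6504.96.
Change in total welfare: 6504.96 − 7744 = −1239.04.

Total welfare falls by 1239.04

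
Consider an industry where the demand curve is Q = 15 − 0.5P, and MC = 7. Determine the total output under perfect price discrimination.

Inverting demand: P = 30 − 2Q.
A perfectly discriminating monopolist sells every unit with P(Q) ≥ MC(Q), so output equals the competitive quantity Q = 11.5. Each buyer pays their reservation price, so CS = 0 and the firm captures all surplus.

Q = 11.5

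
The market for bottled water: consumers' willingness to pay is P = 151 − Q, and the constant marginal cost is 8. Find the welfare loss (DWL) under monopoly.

DWL = 2556.125

Perfect competition: P = MC = 8, so 151 − Q = 8 and Q = 143.
A monopolist chooses Q where MR = MC. MR = 151 − 2Q; setting this equal to 8 gives Q = 71.5 and P = 79.5.
DWL is the triangle between Q = 71.5 and Q = 143: ½·(143 − 71.5)·(79.5 − 8) = 2556.125.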